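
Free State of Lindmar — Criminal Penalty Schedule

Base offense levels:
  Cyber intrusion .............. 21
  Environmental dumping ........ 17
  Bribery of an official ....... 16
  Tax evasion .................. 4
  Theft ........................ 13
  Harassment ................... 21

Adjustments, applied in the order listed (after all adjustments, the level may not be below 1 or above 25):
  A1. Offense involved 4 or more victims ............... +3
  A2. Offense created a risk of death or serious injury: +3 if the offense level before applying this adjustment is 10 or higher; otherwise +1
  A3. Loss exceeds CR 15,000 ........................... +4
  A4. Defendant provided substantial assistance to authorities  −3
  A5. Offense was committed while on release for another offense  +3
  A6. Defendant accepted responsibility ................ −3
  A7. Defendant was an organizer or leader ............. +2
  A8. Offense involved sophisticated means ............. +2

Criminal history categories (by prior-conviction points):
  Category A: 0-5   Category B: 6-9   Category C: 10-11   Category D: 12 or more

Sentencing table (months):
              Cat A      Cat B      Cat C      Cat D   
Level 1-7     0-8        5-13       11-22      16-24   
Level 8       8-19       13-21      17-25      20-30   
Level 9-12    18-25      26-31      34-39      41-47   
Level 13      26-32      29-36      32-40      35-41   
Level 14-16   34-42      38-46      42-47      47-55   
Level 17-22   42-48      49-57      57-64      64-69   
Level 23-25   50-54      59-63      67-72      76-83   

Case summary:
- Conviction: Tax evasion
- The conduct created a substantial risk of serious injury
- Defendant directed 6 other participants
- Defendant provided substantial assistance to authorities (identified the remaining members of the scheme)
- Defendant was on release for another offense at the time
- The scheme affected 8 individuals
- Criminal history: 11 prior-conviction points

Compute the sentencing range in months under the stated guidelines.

Base offense level for tax evasion: 4.
A1 applies: 4 + 3 = 7.
A2 applies (level before this adjustment is 7 < 10, so +1): 7 + 1 = 8.
A3 does not apply.
A4 applies: 8 − 3 = 5.
A5 applies: 5 + 3 = 8.
A7 applies: 8 + 2 = 10.
A8 does not apply.
Final offense level: 10.
Criminal history: 11 prior points → Category C (10-11).
Level 10 falls in the 9-12 band.
Grid: Level 9-12 × Category C = 34-39 months.

34-39 months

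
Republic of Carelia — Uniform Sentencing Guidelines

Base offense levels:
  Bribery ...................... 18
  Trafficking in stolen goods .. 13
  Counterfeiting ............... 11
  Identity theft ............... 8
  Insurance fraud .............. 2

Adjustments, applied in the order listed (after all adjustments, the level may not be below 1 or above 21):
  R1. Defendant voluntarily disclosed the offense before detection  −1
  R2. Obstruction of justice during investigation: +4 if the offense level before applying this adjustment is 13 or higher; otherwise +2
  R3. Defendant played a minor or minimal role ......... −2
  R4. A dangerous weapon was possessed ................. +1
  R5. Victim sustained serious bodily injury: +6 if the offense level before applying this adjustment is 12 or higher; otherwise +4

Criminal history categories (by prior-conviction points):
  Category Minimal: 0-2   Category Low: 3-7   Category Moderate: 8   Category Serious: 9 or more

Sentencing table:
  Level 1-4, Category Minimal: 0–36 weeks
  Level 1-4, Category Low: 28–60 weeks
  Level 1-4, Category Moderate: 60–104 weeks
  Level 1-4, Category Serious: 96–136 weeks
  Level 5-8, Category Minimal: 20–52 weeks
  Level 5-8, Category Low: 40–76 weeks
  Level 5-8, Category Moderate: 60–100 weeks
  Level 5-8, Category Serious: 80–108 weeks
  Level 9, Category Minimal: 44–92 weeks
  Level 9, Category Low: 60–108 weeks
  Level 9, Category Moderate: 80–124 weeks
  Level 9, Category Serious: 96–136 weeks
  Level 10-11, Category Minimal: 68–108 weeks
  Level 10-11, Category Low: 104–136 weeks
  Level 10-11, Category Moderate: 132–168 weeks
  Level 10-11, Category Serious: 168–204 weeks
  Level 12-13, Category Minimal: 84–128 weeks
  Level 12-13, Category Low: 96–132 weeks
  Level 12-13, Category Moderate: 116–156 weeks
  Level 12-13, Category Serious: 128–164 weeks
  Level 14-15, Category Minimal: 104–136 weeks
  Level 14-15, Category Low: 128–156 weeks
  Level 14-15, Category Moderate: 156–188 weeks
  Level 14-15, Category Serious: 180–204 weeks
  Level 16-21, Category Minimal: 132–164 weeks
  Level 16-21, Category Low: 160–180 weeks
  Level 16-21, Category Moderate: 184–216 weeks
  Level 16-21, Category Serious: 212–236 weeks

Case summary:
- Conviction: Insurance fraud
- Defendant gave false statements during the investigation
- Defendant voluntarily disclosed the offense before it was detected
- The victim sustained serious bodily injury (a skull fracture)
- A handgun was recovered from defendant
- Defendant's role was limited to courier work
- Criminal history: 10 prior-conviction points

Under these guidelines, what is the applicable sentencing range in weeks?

Base offense level for insurance fraud: 2.
R1 applies: 2 − 1 = 1.
R2 applies (level before this adjustment is 1 < 13, so +2): 1 + 2 = 3.
R3 applies: 3 − 2 = 1.
R4 applies: 1 + 1 = 2.
R5 applies (level before this adjustment is 2 < 12, so +4): 2 + 4 = 6.
Final offense level: 6.
Criminal history: 10 prior points → Category Serious (9+).
Level 6 falls in the 5-8 band.
Grid: Level 5-8 × Category Serious = 80-108 weeks.

80-108 weeks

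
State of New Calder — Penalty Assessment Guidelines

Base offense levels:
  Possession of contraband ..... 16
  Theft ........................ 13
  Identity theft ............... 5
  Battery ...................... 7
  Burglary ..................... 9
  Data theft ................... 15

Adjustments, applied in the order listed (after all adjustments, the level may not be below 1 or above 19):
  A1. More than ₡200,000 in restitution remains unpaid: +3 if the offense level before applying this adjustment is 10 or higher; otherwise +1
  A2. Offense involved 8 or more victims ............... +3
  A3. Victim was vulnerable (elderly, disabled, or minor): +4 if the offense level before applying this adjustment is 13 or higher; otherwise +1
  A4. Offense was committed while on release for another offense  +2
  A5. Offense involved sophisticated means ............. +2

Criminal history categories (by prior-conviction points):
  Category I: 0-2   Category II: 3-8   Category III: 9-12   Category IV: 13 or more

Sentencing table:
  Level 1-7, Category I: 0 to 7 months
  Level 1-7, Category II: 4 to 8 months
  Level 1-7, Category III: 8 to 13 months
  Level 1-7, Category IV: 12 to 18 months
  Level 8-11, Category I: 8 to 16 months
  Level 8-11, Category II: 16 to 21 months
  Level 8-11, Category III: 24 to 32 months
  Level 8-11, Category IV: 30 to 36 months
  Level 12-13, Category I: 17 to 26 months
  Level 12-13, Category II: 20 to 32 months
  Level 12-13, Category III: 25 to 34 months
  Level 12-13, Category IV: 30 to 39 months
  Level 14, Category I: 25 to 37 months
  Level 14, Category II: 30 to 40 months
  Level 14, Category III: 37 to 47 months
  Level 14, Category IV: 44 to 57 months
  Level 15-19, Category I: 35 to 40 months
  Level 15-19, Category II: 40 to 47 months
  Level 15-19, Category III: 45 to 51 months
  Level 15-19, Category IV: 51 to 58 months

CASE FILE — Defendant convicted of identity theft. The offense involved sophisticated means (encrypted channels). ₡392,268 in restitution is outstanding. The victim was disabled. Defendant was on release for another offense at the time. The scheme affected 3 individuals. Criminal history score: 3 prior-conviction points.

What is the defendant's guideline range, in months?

16-21 months

Base offense level for identity theft: 5.
A1 applies (level before this adjustment is 5 < 10, so +1): 5 + 1 = 6.
A2 does not apply.
A3 applies (level before this adjustment is 6 < 13, so +1): 6 + 1 = 7.
A4 applies: 7 + 2 = 9.
A5 applies: 9 + 2 = 11.
Final offense level: 11.
Criminal history: 3 prior points → Category II (3-8).
Level 11 falls in the 8-11 band.
Grid: Level 8-11 × Category II = 16-21 months.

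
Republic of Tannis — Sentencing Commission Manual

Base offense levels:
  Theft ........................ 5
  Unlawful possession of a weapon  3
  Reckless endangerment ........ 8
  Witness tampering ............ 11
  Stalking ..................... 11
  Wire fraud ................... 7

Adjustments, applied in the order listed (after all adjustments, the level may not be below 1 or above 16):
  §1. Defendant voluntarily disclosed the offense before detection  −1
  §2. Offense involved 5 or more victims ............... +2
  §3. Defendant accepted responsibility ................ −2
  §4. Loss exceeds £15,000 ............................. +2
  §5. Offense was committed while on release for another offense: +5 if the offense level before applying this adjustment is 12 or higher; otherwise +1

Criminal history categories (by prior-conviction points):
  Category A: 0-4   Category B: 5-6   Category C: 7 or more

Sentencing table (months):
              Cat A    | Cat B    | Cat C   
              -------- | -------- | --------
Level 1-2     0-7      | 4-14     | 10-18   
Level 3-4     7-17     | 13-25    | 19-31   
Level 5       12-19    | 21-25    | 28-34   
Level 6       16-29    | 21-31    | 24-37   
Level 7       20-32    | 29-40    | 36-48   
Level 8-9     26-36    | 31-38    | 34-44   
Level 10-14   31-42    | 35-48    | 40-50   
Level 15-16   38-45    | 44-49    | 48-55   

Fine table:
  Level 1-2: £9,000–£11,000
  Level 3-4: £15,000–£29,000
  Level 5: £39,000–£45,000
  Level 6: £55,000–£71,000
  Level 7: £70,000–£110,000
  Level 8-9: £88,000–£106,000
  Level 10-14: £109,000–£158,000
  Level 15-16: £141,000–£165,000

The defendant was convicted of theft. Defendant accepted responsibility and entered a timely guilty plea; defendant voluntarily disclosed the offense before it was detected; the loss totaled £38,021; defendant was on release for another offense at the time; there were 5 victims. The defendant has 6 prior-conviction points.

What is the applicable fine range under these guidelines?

Base offense level for theft: 5.
§1 applies: 5 − 1 = 4.
§2 applies: 4 + 2 = 6.
§3 applies: 6 − 2 = 4.
§4 applies: 4 + 2 = 6.
§5 applies (level before this adjustment is 6 < 12, so +1): 6 + 1 = 7.
Final offense level: 7.
Level 7 falls in the 7 band.
Fine table: Level 7 → £70,000–£110,000.

£70,000–£110,000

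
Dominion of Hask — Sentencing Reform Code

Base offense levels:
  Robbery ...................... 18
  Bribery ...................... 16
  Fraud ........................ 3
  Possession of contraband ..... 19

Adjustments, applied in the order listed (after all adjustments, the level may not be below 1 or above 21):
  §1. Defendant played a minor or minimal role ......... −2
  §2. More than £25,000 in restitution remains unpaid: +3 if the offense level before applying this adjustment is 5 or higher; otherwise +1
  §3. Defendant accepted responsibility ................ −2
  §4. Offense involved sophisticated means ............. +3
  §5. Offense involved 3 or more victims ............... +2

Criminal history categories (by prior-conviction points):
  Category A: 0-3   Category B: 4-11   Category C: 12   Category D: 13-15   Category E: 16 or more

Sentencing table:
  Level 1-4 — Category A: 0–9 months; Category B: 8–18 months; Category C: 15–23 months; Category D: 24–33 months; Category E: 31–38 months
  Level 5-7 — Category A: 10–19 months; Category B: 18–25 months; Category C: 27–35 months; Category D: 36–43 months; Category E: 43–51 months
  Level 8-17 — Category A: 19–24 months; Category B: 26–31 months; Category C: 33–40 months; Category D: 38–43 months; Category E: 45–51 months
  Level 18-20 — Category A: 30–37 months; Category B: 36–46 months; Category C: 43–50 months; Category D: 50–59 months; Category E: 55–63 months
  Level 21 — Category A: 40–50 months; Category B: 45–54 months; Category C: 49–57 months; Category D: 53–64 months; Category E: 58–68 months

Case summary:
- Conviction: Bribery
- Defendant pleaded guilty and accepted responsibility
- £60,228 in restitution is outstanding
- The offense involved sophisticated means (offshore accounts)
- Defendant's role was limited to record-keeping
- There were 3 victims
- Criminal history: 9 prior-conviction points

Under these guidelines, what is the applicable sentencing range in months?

36-46 months

Base offense level for bribery: 16.
§1 applies: 16 − 2 = 14.
§2 applies (level before this adjustment is 14 ≥ 5, so +3): 14 + 3 = 17.
§3 applies: 17 − 2 = 15.
§4 applies: 15 + 3 = 18.
§5 applies: 18 + 2 = 20.
Final offense level: 20.
Criminal history: 9 prior points → Category B (4-11).
Level 20 falls in the 18-20 band.
Grid: Level 18-20 × Category B = 36-46 months.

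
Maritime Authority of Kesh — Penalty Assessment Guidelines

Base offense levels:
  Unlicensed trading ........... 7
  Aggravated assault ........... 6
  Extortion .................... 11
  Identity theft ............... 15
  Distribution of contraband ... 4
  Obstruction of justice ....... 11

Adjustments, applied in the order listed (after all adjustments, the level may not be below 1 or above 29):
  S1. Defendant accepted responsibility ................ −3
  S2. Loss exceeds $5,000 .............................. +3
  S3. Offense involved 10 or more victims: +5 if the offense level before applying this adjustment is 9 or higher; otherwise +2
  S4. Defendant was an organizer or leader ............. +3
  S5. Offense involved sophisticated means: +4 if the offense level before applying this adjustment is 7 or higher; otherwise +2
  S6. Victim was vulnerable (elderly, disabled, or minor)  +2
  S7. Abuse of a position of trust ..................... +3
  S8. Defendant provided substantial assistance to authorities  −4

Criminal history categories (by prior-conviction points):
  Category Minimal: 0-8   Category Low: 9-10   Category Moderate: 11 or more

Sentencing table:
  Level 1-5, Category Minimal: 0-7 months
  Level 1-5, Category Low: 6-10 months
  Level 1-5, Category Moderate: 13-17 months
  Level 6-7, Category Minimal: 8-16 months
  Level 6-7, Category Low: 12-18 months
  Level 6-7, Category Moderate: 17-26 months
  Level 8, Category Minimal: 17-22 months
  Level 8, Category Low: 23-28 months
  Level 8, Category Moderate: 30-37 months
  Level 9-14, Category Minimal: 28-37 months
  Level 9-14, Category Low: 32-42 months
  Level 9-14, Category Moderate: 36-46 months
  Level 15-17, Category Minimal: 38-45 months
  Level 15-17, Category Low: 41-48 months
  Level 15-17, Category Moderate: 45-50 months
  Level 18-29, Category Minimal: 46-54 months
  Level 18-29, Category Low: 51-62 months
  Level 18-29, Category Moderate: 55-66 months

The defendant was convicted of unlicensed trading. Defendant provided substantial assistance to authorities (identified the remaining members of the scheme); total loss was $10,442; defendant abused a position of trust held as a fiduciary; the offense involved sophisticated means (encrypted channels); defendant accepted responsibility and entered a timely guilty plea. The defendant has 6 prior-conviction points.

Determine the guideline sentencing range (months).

28-37 months

Base offense level for unlicensed trading: 7.
S1 applies: 7 − 3 = 4.
S2 applies: 4 + 3 = 7.
S3 does not apply.
S5 applies (level before this adjustment is 7 ≥ 7, so +4): 7 + 4 = 11.
S6 does not apply.
S7 applies: 11 + 3 = 14.
S8 applies: 14 − 4 = 10.
Final offense level: 10.
Criminal history: 6 prior points → Category Minimal (0-8).
Level 10 falls in the 9-14 band.
Grid: Level 9-14 × Category Minimal = 28-37 months.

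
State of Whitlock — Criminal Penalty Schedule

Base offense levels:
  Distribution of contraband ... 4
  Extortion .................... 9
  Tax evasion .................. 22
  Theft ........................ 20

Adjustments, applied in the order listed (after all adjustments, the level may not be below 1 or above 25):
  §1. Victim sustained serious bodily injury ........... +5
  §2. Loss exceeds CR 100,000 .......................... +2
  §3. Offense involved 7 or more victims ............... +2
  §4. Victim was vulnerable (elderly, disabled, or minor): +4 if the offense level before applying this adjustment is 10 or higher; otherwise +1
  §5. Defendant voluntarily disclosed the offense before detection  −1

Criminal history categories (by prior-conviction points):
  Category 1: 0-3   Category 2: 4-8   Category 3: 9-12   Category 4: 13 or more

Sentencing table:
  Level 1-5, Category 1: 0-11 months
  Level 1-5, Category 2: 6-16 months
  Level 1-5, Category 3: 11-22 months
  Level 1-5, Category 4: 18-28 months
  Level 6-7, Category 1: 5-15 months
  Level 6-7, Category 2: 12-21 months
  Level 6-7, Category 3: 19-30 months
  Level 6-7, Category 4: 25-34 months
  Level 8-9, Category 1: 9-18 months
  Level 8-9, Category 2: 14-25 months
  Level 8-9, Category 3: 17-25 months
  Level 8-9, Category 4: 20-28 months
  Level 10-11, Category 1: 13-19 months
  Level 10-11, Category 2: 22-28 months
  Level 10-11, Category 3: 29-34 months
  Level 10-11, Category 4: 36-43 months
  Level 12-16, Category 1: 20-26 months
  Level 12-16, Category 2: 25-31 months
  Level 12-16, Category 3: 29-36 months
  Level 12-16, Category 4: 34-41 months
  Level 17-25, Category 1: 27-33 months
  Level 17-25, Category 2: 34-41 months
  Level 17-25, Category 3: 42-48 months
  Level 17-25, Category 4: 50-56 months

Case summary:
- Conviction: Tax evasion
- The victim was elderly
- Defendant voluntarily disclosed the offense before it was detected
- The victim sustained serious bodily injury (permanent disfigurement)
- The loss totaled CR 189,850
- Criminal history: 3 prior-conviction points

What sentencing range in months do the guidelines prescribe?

Base offense level for tax evasion: 22.
§1 applies: 22 + 5 = 27.
§2 applies: 27 + 2 = 29.
§3 does not apply.
§4 applies (level before this adjustment is 29 ≥ 10, so +4): 29 + 4 = 33.
§5 applies: 33 − 1 = 32.
Level 32 exceeds the maximum of 25; capped at 25.
Final offense level: 25.
Criminal history: 3 prior points → Category 1 (0-3).
Level 25 falls in the 17-25 band.
Grid: Level 17-25 × Category 1 = 27-33 months.

27-33 months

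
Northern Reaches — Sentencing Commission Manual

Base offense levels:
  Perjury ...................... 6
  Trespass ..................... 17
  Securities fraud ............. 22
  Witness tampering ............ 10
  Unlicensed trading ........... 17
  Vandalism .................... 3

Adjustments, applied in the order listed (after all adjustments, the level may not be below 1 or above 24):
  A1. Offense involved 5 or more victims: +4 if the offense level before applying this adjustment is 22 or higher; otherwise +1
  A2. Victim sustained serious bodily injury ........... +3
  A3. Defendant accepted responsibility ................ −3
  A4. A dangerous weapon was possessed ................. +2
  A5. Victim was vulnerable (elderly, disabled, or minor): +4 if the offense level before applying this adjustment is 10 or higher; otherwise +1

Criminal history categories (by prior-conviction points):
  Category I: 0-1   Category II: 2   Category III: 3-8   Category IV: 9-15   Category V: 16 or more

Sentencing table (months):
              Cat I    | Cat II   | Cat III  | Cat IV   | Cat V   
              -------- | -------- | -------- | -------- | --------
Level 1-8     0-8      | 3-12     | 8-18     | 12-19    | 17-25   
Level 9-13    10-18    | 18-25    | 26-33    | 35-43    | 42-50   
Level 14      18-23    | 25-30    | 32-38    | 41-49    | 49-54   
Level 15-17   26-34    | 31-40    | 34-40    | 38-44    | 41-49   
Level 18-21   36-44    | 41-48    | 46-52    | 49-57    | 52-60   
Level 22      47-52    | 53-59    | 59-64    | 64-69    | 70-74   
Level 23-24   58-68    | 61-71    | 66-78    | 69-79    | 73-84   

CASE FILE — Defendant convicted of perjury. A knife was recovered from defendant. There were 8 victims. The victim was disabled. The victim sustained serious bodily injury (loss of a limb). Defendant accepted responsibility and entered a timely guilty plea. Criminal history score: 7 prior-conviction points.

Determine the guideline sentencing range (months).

Base offense level for perjury: 6.
A1 applies (level before this adjustment is 6 < 22, so +1): 6 + 1 = 7.
A2 applies: 7 + 3 = 10.
A3 applies: 10 − 3 = 7.
A4 applies: 7 + 2 = 9.
A5 applies (level before this adjustment is 9 < 10, so +1): 9 + 1 = 10.
Final offense level: 10.
Criminal history: 7 prior points → Category III (3-8).
Level 10 falls in the 9-13 band.
Grid: Level 9-13 × Category III = 26-33 months.

26-33 months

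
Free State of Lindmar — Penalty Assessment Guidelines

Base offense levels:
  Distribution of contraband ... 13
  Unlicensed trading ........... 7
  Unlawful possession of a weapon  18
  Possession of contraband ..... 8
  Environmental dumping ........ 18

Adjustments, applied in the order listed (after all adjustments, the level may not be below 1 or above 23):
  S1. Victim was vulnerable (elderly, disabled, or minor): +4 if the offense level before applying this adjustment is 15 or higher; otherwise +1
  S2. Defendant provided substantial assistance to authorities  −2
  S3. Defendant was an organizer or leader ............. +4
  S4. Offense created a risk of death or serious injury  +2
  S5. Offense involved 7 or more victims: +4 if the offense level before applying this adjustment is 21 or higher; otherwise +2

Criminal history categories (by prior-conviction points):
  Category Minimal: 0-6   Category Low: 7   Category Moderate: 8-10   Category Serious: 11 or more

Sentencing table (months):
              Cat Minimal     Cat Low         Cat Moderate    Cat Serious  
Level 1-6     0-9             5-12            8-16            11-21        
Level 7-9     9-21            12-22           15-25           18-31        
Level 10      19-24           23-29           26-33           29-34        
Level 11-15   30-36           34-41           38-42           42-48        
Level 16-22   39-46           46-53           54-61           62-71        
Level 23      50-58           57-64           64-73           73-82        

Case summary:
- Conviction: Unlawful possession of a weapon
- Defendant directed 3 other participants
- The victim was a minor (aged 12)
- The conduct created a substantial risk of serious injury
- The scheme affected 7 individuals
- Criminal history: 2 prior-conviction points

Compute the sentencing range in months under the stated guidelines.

50-58 months

Base offense level for unlawful possession of a weapon: 18.
S1 applies (level before this adjustment is 18 ≥ 15, so +4): 18 + 4 = 22.
S2 does not apply.
S3 applies: 22 + 4 = 26.
S4 applies: 26 + 2 = 28.
S5 applies (level before this adjustment is 28 ≥ 21, so +4): 28 + 4 = 32.
Level 32 exceeds the maximum of 23; capped at 23.
Final offense level: 23.
Criminal history: 2 prior points → Category Minimal (0-6).
Level 23 falls in the 23 band.
Grid: Level 23 × Category Minimal = 50-58 months.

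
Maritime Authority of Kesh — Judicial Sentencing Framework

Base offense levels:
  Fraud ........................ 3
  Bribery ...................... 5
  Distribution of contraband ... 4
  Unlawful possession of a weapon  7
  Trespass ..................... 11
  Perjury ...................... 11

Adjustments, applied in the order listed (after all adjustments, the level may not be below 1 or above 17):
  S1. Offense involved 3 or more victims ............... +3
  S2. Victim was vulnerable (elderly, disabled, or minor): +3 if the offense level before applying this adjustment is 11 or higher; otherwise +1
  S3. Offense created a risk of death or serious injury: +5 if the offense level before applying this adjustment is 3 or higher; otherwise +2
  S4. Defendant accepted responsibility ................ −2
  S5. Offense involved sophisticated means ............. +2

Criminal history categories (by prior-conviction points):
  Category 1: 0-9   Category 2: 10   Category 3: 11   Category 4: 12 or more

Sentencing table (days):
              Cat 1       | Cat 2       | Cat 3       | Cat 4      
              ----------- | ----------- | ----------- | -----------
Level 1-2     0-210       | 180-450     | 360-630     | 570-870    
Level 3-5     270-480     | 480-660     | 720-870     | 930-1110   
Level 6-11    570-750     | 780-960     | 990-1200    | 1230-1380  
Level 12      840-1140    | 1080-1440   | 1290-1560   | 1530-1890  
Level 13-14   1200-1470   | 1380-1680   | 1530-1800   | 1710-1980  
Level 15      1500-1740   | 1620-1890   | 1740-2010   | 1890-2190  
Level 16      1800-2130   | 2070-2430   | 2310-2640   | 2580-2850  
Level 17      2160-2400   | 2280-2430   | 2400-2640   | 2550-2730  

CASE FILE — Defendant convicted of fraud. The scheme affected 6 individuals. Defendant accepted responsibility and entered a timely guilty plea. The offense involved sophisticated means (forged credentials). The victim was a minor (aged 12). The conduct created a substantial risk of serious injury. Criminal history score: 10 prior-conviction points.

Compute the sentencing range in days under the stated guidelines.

Base offense level for fraud: 3.
S1 applies: 3 + 3 = 6.
S2 applies (level before this adjustment is 6 < 11, so +1): 6 + 1 = 7.
S3 applies (level before this adjustment is 7 ≥ 3, so +5): 7 + 5 = 12.
S4 applies: 12 − 2 = 10.
S5 applies: 10 + 2 = 12.
Final offense level: 12.
Criminal history: 10 prior points → Category 2 (10).
Level 12 falls in the 12 band.
Grid: Level 12 × Category 2 = 1080-1440 days.

1080-1440 days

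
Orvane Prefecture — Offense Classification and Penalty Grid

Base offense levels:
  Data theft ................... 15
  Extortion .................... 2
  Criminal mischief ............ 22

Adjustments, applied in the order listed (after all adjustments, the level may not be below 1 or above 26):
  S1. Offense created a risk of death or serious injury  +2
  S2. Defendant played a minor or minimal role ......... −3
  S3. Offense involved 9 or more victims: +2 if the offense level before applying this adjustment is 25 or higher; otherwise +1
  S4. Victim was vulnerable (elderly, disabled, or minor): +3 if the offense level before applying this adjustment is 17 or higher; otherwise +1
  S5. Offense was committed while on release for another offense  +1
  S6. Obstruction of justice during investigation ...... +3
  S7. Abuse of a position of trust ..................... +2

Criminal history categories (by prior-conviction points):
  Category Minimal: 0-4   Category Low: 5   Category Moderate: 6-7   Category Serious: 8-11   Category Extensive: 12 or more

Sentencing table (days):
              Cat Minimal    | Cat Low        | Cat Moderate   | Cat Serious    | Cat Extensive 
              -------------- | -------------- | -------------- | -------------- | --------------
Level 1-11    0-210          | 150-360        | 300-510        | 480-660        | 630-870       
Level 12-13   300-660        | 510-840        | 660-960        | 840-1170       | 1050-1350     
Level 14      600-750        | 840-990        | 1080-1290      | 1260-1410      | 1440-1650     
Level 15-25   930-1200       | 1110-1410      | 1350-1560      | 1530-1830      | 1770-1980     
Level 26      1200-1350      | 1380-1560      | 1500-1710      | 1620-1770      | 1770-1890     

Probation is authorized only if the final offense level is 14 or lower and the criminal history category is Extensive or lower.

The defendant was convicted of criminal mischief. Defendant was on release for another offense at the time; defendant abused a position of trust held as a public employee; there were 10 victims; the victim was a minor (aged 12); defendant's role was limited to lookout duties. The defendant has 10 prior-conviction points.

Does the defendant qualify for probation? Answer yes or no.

No

Base offense level for criminal mischief: 22.
S1 does not apply.
S2 applies: 22 − 3 = 19.
S3 applies (level before this adjustment is 19 < 25, so +1): 19 + 1 = 20.
S4 applies (level before this adjustment is 20 ≥ 17, so +3): 20 + 3 = 23.
S5 applies: 23 + 1 = 24.
S6 does not apply.
S7 applies: 24 + 2 = 26.
Final offense level: 26.
Criminal history: 10 prior points → Category Serious (8-11).
Level 26 falls in the 26 band.
Grid: Level 26 × Category Serious = 1620-1770 days.
Probation check: level 26 > 14 and category Serious ≤ Extensive → not eligible.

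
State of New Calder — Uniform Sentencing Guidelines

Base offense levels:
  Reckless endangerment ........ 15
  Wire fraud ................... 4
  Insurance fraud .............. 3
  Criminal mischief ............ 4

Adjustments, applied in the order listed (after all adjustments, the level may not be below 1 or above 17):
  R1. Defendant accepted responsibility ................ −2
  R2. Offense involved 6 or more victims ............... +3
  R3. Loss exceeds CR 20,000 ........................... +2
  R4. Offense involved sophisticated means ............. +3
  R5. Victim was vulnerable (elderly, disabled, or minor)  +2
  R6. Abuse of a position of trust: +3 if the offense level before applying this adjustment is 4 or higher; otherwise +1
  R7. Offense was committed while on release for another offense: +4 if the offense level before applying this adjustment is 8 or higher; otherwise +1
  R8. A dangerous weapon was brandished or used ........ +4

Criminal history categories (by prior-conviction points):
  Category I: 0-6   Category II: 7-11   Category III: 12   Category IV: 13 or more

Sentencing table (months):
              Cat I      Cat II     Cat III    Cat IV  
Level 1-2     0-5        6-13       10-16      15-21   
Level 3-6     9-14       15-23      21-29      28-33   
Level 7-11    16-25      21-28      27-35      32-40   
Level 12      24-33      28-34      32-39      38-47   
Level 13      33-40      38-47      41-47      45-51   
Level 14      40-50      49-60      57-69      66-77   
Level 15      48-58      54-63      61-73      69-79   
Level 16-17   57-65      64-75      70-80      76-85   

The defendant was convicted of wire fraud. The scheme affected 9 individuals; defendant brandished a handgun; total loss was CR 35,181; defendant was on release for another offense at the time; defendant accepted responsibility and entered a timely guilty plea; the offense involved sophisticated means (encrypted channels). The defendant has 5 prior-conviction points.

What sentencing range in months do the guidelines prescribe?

Base offense level for wire fraud: 4.
R1 applies: 4 − 2 = 2.
R2 applies: 2 + 3 = 5.
R3 applies: 5 + 2 = 7.
R4 applies: 7 + 3 = 10.
R7 applies (level before this adjustment is 10 ≥ 8, so +4): 10 + 4 = 14.
R8 applies: 14 + 4 = 18.
Level 18 exceeds the maximum of 17; capped at 17.
Final offense level: 17.
Criminal history: 5 prior points → Category I (0-6).
Level 17 falls in the 16-17 band.
Grid: Level 16-17 × Category I = 57-65 months.

57-65 months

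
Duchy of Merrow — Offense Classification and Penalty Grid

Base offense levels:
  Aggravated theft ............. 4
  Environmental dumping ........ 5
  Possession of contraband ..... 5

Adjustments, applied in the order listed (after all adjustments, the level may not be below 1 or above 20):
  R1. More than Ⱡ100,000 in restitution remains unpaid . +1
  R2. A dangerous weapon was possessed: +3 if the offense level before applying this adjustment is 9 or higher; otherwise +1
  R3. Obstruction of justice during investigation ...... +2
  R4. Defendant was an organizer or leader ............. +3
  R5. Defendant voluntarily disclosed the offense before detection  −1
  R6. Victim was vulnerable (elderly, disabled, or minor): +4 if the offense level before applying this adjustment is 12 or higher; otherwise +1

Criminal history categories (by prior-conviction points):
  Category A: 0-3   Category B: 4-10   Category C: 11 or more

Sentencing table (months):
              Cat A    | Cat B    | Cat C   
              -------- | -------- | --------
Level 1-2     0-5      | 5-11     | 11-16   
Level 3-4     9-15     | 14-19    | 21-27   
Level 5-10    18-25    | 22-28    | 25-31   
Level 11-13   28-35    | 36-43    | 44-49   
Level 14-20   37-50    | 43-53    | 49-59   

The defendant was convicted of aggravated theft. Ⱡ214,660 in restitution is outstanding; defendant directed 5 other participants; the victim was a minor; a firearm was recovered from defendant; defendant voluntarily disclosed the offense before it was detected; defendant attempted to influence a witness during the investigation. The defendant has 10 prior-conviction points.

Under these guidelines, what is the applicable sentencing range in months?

36-43 months

Base offense level for aggravated theft: 4.
R1 applies: 4 + 1 = 5.
R2 applies (level before this adjustment is 5 < 9, so +1): 5 + 1 = 6.
R3 applies: 6 + 2 = 8.
R4 applies: 8 + 3 = 11.
R5 applies: 11 − 1 = 10.
R6 applies (level before this adjustment is 10 < 12, so +1): 10 + 1 = 11.
Final offense level: 11.
Criminal history: 10 prior points → Category B (4-10).
Level 11 falls in the 11-13 band.
Grid: Level 11-13 × Category B = 36-43 months.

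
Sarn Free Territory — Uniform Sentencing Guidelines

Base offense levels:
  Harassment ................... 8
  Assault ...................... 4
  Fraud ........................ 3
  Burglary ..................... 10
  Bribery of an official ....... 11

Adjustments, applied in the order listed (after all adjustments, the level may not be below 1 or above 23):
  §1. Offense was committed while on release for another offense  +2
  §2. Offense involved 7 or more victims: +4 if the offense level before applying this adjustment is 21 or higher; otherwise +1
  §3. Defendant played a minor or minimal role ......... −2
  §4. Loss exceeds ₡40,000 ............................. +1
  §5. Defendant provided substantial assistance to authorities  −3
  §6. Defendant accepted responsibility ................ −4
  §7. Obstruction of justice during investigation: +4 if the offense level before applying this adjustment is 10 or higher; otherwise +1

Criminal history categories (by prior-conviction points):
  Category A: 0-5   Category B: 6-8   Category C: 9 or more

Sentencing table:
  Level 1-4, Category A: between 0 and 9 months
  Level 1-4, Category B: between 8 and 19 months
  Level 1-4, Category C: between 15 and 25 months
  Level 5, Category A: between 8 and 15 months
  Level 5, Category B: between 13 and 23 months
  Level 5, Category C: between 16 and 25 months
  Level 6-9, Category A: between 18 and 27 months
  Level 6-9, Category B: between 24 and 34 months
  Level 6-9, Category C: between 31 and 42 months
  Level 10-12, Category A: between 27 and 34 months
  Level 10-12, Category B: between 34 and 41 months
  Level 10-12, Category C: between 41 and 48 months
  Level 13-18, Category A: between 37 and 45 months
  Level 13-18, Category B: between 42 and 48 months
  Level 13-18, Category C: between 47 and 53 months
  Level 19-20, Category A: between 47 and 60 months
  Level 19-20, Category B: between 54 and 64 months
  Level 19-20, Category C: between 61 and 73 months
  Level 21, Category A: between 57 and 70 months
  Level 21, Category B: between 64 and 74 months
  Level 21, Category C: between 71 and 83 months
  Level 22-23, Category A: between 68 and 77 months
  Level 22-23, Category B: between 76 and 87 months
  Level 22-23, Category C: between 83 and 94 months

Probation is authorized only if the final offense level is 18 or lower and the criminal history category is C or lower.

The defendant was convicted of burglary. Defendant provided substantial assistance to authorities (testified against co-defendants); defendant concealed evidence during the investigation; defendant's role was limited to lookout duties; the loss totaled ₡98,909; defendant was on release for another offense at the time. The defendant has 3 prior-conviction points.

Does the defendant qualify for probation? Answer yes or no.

Yes

Base offense level for burglary: 10.
§1 applies: 10 + 2 = 12.
§3 applies: 12 − 2 = 10.
§4 applies: 10 + 1 = 11.
§5 applies: 11 − 3 = 8.
§7 applies (level before this adjustment is 8 < 10, so +1): 8 + 1 = 9.
Final offense level: 9.
Criminal history: 3 prior points → Category A (0-5).
Level 9 falls in the 6-9 band.
Grid: Level 6-9 × Category A = 18-27 months.
Probation check: level 9 ≤ 18 and category A ≤ C → eligible.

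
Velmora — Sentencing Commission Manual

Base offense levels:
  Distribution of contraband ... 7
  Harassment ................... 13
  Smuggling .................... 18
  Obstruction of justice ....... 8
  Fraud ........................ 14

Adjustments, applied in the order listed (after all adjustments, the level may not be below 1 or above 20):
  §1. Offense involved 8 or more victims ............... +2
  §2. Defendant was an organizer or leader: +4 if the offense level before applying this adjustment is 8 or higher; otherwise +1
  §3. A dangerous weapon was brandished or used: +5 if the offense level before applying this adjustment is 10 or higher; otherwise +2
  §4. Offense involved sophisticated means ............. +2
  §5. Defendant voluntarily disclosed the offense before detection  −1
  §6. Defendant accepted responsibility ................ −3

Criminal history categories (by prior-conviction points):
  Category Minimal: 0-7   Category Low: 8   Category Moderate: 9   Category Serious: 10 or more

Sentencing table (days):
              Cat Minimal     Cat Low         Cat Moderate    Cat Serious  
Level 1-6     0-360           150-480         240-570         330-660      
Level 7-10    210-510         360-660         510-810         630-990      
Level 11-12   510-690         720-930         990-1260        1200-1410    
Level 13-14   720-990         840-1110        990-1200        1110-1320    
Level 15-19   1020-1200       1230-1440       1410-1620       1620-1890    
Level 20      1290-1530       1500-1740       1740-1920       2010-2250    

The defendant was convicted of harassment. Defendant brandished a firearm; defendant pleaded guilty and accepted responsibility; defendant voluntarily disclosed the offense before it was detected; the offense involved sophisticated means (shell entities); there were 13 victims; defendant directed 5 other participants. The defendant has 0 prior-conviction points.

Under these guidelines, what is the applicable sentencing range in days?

1290-1530 days

Base offense level for harassment: 13.
§1 applies: 13 + 2 = 15.
§2 applies (level before this adjustment is 15 ≥ 8, so +4): 15 + 4 = 19.
§3 applies (level before this adjustment is 19 ≥ 10, so +5): 19 + 5 = 24.
§4 applies: 24 + 2 = 26.
§5 applies: 26 − 1 = 25.
§6 applies: 25 − 3 = 22.
Level 22 exceeds the maximum of 20; capped at 20.
Final offense level: 20.
Criminal history: 0 prior points → Category Minimal (0-7).
Level 20 falls in the 20 band.
Grid: Level 20 × Category Minimal = 1290-1530 days.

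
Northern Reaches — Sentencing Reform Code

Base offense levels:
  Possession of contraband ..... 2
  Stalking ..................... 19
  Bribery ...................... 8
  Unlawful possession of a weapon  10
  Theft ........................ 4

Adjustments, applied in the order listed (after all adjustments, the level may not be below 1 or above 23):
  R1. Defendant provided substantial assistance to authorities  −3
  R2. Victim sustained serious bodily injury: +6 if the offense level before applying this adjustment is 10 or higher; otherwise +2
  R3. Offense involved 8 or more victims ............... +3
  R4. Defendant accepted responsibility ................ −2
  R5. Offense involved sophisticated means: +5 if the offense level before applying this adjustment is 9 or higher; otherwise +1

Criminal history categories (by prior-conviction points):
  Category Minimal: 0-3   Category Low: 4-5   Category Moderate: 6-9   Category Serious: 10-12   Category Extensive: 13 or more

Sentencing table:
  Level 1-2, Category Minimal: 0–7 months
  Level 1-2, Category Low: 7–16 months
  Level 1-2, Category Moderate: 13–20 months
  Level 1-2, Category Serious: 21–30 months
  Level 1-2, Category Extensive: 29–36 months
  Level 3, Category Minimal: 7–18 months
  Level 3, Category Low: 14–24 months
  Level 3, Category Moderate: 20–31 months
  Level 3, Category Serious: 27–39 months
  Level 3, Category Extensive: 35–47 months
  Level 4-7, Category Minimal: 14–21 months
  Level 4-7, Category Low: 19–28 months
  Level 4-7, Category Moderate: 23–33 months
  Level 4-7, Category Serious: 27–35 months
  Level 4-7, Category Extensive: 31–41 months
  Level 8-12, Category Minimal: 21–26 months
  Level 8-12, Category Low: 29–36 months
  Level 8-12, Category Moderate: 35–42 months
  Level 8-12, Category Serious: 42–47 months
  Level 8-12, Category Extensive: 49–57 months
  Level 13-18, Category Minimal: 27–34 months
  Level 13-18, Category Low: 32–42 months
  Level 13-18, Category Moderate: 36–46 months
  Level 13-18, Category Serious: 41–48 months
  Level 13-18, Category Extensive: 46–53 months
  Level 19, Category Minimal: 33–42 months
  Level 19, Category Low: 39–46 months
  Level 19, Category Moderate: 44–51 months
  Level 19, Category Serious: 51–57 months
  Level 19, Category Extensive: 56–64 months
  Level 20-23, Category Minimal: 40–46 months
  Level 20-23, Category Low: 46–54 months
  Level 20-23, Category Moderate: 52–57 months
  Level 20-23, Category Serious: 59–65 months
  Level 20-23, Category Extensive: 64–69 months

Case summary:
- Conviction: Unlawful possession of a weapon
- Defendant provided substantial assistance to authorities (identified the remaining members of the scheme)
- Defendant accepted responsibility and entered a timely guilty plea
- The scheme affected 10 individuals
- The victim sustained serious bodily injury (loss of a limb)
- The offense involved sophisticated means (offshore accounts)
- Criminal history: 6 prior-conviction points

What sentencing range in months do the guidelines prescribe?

Base offense level for unlawful possession of a weapon: 10.
R1 applies: 10 − 3 = 7.
R2 applies (level before this adjustment is 7 < 10, so +2): 7 + 2 = 9.
R3 applies: 9 + 3 = 12.
R4 applies: 12 − 2 = 10.
R5 applies (level before this adjustment is 10 ≥ 9, so +5): 10 + 5 = 15.
Final offense level: 15.
Criminal history: 6 prior points → Category Moderate (6-9).
Level 15 falls in the 13-18 band.
Grid: Level 13-18 × Category Moderate = 36-46 months.

36-46 months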